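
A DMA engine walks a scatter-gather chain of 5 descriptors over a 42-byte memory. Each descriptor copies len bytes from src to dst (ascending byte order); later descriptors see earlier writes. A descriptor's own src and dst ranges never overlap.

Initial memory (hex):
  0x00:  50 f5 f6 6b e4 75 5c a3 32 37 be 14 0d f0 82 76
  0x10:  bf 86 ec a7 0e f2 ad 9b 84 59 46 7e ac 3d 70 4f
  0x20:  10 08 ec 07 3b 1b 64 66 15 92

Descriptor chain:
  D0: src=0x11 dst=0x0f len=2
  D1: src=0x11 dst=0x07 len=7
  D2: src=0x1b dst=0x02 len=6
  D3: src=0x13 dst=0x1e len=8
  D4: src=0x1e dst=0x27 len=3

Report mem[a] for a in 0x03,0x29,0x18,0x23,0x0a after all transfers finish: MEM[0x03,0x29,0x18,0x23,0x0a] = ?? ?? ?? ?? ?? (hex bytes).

[0] 0x11->0x0f len=2 : 86 ec
[1] 0x11->0x07 len=7 : 86 ec a7 0e f2 ad 9b
[2] 0x1b->0x02 len=6 : 7e ac 3d 70 4f 10
[3] 0x13->0x1e len=8 : a7 0e f2 ad 9b 84 59 46
[4] 0x1e->0x27 len=3 : a7 0e f2
query mem[0x03]=0xac, mem[0x29]=0xf2, mem[0x18]=0x84, mem[0x23]=0x84, mem[0x0a]=0x0e

MEM[0x03,0x29,0x18,0x23,0x0a] = ac f2 84 84 0e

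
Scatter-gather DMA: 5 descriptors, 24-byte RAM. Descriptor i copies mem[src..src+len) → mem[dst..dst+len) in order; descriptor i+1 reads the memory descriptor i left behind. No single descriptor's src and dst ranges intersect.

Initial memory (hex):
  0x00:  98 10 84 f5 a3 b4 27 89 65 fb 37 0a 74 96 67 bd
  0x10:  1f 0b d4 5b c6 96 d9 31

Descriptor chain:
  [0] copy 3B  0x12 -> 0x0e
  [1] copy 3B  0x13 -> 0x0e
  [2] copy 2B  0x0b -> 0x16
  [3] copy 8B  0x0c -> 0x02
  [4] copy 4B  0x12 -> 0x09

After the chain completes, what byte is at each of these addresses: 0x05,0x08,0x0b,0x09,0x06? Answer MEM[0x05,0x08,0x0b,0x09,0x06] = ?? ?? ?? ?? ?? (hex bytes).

MEM[0x05,0x08,0x0b,0x09,0x06] = c6 d4 c6 d4 96

[0] 0x12->0x0e len=3 : d4 5b c6
[1] 0x13->0x0e len=3 : 5b c6 96
[2] 0x0b->0x16 len=2 : 0a 74
[3] 0x0c->0x02 len=8 : 74 96 5b c6 96 0b d4 5b
[4] 0x12->0x09 len=4 : d4 5b c6 96
query mem[0x05]=0xc6, mem[0x08]=0xd4, mem[0x0b]=0xc6, mem[0x09]=0xd4, mem[0x06]=0x96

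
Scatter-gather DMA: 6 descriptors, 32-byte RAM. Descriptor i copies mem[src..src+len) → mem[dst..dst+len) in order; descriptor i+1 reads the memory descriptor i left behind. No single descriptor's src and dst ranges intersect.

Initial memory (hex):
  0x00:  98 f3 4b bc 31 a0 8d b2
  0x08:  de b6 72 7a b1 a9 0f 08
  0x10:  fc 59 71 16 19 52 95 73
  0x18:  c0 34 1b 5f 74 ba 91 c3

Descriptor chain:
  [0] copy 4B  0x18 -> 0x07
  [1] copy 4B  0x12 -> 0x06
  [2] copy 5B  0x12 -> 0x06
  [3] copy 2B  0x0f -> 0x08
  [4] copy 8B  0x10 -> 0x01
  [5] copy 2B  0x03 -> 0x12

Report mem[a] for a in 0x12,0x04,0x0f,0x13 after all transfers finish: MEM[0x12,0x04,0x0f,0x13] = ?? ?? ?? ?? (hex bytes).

#0 dst[0x07+4] := {0xc0,0x34,0x1b,0x5f}
#1 dst[0x06+4] := {0x71,0x16,0x19,0x52}
#2 dst[0x06+5] := {0x71,0x16,0x19,0x52,0x95}
#3 dst[0x08+2] := {0x08,0xfc}
#4 dst[0x01+8] := {0xfc,0x59,0x71,0x16,0x19,0x52,0x95,0x73}
#5 dst[0x12+2] := {0x71,0x16}
query mem[0x12]=0x71, mem[0x04]=0x16, mem[0x0f]=0x08, mem[0x13]=0x16

MEM[0x12,0x04,0x0f,0x13] = 71 16 08 16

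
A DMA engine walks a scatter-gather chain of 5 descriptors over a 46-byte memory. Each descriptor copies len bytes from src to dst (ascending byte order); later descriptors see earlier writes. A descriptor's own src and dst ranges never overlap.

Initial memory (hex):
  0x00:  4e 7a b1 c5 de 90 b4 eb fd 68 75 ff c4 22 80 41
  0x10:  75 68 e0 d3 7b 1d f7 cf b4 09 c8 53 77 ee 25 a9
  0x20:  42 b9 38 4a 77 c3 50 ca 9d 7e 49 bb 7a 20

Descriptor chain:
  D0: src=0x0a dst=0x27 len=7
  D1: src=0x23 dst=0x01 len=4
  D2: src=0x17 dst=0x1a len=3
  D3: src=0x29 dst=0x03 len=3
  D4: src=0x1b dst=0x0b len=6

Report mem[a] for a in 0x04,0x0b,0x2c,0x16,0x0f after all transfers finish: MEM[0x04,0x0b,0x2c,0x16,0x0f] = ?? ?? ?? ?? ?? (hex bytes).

#0 dst[0x27+7] := {0x75,0xff,0xc4,0x22,0x80,0x41,0x75}
#1 dst[0x01+4] := {0x4a,0x77,0xc3,0x50}
#2 dst[0x1a+3] := {0xcf,0xb4,0x09}
#3 dst[0x03+3] := {0xc4,0x22,0x80}
#4 dst[0x0b+6] := {0xb4,0x09,0xee,0x25,0xa9,0x42}
query mem[0x04]=0x22, mem[0x0b]=0xb4, mem[0x2c]=0x41, mem[0x16]=0xf7, mem[0x0f]=0xa9

MEM[0x04,0x0b,0x2c,0x16,0x0f] = 22 b4 41 f7 a9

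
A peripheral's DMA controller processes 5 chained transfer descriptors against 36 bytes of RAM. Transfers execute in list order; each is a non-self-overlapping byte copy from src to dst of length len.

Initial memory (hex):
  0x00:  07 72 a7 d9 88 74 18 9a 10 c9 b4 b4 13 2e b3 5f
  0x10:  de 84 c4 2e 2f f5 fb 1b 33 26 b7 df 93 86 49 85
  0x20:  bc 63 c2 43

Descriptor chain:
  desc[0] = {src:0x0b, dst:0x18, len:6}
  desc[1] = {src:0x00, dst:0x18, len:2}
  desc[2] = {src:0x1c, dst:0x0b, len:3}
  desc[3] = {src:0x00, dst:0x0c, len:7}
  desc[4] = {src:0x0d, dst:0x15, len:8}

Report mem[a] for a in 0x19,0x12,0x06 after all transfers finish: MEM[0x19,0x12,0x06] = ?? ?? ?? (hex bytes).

MEM[0x19,0x12,0x06] = 74 18 18

  after D0: wrote 6B at 0x18 = b4132eb35fde
  after D1: wrote 2B at 0x18 = 0772
  after D2: wrote 3B at 0x0b = 5fde49
  after D3: wrote 7B at 0x0c = 0772a7d9887418
  after D4: wrote 8B at 0x15 = 72a7d98874182e2f
query mem[0x19]=0x74, mem[0x12]=0x18, mem[0x06]=0x18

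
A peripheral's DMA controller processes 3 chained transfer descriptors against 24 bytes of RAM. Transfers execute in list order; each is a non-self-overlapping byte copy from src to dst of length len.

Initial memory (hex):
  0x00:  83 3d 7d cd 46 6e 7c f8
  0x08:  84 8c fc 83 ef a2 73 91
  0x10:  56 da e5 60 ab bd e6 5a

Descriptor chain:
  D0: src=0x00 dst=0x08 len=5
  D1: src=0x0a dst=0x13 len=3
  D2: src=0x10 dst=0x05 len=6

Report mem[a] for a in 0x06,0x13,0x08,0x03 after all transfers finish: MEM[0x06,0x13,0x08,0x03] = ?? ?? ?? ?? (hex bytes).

MEM[0x06,0x13,0x08,0x03] = da 7d 7d cd

  after D0: wrote 5B at 0x08 = 833d7dcd46
  after D1: wrote 3B at 0x13 = 7dcd46
  after D2: wrote 6B at 0x05 = 56dae57dcd46
query mem[0x06]=0xda, mem[0x13]=0x7d, mem[0x08]=0x7d, mem[0x03]=0xcd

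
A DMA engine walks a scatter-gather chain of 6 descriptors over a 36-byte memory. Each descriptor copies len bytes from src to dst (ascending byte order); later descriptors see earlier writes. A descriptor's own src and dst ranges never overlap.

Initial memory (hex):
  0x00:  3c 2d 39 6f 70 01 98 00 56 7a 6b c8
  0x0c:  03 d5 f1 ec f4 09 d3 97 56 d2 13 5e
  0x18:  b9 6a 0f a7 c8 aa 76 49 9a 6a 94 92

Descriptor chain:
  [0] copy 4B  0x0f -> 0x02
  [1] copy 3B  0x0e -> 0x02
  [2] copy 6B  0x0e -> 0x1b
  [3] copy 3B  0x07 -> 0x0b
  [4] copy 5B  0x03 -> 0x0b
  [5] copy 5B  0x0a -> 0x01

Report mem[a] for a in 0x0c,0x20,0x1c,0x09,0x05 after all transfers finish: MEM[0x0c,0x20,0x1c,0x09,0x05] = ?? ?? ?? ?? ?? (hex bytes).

MEM[0x0c,0x20,0x1c,0x09,0x05] = f4 97 ec 7a 98

#0 dst[0x02+4] := {0xec,0xf4,0x09,0xd3}
#1 dst[0x02+3] := {0xf1,0xec,0xf4}
#2 dst[0x1b+6] := {0xf1,0xec,0xf4,0x09,0xd3,0x97}
#3 dst[0x0b+3] := {0x00,0x56,0x7a}
#4 dst[0x0b+5] := {0xec,0xf4,0xd3,0x98,0x00}
#5 dst[0x01+5] := {0x6b,0xec,0xf4,0xd3,0x98}
query mem[0x0c]=0xf4, mem[0x20]=0x97, mem[0x1c]=0xec, mem[0x09]=0x7a, mem[0x05]=0x98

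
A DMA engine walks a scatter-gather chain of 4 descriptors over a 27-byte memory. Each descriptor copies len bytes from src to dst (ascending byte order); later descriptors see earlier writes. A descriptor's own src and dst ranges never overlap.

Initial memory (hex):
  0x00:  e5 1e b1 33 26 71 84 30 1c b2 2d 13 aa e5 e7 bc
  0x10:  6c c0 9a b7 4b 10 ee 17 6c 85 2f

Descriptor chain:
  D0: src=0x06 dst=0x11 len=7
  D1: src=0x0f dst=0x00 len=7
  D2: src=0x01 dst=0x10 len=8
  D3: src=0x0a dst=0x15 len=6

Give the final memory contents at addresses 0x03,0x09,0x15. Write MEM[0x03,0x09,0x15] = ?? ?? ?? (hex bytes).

[0] 0x06->0x11 len=7 : 84 30 1c b2 2d 13 aa
[1] 0x0f->0x00 len=7 : bc 6c 84 30 1c b2 2d
[2] 0x01->0x10 len=8 : 6c 84 30 1c b2 2d 30 1c
[3] 0x0a->0x15 len=6 : 2d 13 aa e5 e7 bc
query mem[0x03]=0x30, mem[0x09]=0xb2, mem[0x15]=0x2d

MEM[0x03,0x09,0x15] = 30 b2 2d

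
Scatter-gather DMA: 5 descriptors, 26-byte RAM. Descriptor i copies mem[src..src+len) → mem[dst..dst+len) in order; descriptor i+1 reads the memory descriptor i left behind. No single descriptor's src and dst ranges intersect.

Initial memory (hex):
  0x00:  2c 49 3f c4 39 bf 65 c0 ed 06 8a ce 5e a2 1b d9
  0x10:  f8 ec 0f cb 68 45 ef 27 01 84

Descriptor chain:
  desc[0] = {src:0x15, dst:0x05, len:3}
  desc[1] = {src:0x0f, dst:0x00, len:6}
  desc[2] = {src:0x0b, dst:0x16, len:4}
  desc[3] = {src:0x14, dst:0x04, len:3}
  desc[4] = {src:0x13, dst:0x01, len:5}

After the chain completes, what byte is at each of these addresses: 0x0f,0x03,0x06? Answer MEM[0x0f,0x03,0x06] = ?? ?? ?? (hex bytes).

D0: mem[0x05..0x07] <- [45 ef 27]
D1: mem[0x00..0x05] <- [d9 f8 ec 0f cb 68]
D2: mem[0x16..0x19] <- [ce 5e a2 1b]
D3: mem[0x04..0x06] <- [68 45 ce]
D4: mem[0x01..0x05] <- [cb 68 45 ce 5e]
query mem[0x0f]=0xd9, mem[0x03]=0x45, mem[0x06]=0xce

MEM[0x0f,0x03,0x06] = d9 45 ce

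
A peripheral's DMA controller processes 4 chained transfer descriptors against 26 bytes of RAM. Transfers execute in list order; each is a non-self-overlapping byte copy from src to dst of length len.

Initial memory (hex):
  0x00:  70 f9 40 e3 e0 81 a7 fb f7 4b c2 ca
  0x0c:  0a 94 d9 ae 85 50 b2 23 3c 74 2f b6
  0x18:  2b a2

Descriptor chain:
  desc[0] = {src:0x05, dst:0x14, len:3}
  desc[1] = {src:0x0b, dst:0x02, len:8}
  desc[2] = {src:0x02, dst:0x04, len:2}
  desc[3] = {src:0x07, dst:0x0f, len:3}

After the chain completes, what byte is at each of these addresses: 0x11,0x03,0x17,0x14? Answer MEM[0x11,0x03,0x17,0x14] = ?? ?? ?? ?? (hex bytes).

#0 dst[0x14+3] := {0x81,0xa7,0xfb}
#1 dst[0x02+8] := {0xca,0x0a,0x94,0xd9,0xae,0x85,0x50,0xb2}
#2 dst[0x04+2] := {0xca,0x0a}
#3 dst[0x0f+3] := {0x85,0x50,0xb2}
query mem[0x11]=0xb2, mem[0x03]=0x0a, mem[0x17]=0xb6, mem[0x14]=0x81

MEM[0x11,0x03,0x17,0x14] = b2 0a b6 81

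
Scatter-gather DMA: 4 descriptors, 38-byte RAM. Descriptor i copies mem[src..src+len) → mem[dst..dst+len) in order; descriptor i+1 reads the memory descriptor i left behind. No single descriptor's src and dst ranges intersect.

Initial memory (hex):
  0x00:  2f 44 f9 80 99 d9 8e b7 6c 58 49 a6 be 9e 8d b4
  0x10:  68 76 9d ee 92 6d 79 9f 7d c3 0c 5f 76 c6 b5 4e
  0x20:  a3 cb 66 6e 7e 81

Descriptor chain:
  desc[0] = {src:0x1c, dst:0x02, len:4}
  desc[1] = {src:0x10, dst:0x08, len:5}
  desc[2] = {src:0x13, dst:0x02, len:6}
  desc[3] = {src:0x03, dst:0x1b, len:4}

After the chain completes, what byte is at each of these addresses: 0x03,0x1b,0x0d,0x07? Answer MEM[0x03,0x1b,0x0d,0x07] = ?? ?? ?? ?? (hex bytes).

#0 dst[0x02+4] := {0x76,0xc6,0xb5,0x4e}
#1 dst[0x08+5] := {0x68,0x76,0x9d,0xee,0x92}
#2 dst[0x02+6] := {0xee,0x92,0x6d,0x79,0x9f,0x7d}
#3 dst[0x1b+4] := {0x92,0x6d,0x79,0x9f}
query mem[0x03]=0x92, mem[0x1b]=0x92, mem[0x0d]=0x9e, mem[0x07]=0x7d

MEM[0x03,0x1b,0x0d,0x07] = 92 92 9e 7d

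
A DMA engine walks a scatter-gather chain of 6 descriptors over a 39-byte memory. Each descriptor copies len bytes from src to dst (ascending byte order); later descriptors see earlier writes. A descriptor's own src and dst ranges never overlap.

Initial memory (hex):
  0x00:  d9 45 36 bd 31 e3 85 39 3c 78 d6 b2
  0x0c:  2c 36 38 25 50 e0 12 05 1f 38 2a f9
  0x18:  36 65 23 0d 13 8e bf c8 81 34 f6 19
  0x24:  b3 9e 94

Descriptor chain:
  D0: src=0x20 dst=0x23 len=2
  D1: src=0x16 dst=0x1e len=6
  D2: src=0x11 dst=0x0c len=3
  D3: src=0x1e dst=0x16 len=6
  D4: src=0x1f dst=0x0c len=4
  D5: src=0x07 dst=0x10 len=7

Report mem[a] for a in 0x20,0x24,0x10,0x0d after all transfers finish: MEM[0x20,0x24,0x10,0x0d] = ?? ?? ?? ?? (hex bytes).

MEM[0x20,0x24,0x10,0x0d] = 36 34 39 36

D0: mem[0x23..0x24] <- [81 34]
D1: mem[0x1e..0x23] <- [2a f9 36 65 23 0d]
D2: mem[0x0c..0x0e] <- [e0 12 05]
D3: mem[0x16..0x1b] <- [2a f9 36 65 23 0d]
D4: mem[0x0c..0x0f] <- [f9 36 65 23]
D5: mem[0x10..0x16] <- [39 3c 78 d6 b2 f9 36]
query mem[0x20]=0x36, mem[0x24]=0x34, mem[0x10]=0x39, mem[0x0d]=0x36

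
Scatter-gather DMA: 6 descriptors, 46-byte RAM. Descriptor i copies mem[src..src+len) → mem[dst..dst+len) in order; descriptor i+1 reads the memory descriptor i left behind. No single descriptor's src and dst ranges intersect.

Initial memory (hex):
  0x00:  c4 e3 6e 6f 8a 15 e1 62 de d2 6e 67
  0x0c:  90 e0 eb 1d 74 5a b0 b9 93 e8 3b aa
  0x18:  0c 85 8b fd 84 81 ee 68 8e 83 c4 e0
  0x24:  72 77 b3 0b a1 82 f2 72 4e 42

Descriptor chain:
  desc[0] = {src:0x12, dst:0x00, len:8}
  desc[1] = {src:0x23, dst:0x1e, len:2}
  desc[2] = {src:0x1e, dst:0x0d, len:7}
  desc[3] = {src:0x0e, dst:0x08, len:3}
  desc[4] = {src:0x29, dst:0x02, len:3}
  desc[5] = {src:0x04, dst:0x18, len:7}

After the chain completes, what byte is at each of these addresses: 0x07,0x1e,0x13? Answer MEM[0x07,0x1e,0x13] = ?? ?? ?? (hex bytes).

D0: mem[0x00..0x07] <- [b0 b9 93 e8 3b aa 0c 85]
D1: mem[0x1e..0x1f] <- [e0 72]
D2: mem[0x0d..0x13] <- [e0 72 8e 83 c4 e0 72]
D3: mem[0x08..0x0a] <- [72 8e 83]
D4: mem[0x02..0x04] <- [82 f2 72]
D5: mem[0x18..0x1e] <- [72 aa 0c 85 72 8e 83]
query mem[0x07]=0x85, mem[0x1e]=0x83, mem[0x13]=0x72

MEM[0x07,0x1e,0x13] = 85 83 72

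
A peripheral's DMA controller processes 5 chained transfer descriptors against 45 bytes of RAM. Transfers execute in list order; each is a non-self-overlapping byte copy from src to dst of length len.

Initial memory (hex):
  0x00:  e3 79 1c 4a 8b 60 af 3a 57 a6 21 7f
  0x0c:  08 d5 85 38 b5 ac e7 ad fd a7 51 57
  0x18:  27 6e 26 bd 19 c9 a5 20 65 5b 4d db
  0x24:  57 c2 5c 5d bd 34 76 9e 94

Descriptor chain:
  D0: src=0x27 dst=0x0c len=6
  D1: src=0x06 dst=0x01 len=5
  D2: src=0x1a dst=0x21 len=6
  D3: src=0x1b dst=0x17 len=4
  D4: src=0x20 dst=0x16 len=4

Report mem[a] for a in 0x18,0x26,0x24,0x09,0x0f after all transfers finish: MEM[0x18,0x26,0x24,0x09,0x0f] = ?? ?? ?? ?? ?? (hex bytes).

#0 dst[0x0c+6] := {0x5d,0xbd,0x34,0x76,0x9e,0x94}
#1 dst[0x01+5] := {0xaf,0x3a,0x57,0xa6,0x21}
#2 dst[0x21+6] := {0x26,0xbd,0x19,0xc9,0xa5,0x20}
#3 dst[0x17+4] := {0xbd,0x19,0xc9,0xa5}
#4 dst[0x16+4] := {0x65,0x26,0xbd,0x19}
query mem[0x18]=0xbd, mem[0x26]=0x20, mem[0x24]=0xc9, mem[0x09]=0xa6, mem[0x0f]=0x76

MEM[0x18,0x26,0x24,0x09,0x0f] = bd 20 c9 a6 76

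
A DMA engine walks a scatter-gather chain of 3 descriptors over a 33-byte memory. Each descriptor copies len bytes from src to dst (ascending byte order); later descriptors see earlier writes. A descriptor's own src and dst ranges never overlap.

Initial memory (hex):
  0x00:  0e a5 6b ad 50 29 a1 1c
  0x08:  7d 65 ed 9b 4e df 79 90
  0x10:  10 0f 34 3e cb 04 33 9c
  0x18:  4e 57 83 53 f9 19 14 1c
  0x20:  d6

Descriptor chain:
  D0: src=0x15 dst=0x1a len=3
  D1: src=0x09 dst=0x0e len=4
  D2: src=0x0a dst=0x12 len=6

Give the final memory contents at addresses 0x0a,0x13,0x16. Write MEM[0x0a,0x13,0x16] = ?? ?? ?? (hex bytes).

  after D0: wrote 3B at 0x1a = 04339c
  after D1: wrote 4B at 0x0e = 65ed9b4e
  after D2: wrote 6B at 0x12 = ed9b4edf65ed
query mem[0x0a]=0xed, mem[0x13]=0x9b, mem[0x16]=0x65

MEM[0x0a,0x13,0x16] = ed 9b 65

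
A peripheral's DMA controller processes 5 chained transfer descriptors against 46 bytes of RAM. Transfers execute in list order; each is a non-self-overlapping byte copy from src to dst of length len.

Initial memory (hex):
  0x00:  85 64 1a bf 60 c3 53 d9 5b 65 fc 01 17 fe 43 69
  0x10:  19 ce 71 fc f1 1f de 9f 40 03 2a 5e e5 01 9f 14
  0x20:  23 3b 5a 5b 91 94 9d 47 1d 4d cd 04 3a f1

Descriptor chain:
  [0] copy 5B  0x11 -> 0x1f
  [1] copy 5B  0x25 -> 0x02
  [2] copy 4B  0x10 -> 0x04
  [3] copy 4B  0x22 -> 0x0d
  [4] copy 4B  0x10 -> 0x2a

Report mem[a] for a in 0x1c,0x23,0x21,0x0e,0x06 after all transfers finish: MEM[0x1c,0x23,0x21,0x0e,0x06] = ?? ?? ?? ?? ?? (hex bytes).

MEM[0x1c,0x23,0x21,0x0e,0x06] = e5 1f fc 1f 71

D0: mem[0x1f..0x23] <- [ce 71 fc f1 1f]
D1: mem[0x02..0x06] <- [94 9d 47 1d 4d]
D2: mem[0x04..0x07] <- [19 ce 71 fc]
D3: mem[0x0d..0x10] <- [f1 1f 91 94]
D4: mem[0x2a..0x2d] <- [94 ce 71 fc]
query mem[0x1c]=0xe5, mem[0x23]=0x1f, mem[0x21]=0xfc, mem[0x0e]=0x1f, mem[0x06]=0x71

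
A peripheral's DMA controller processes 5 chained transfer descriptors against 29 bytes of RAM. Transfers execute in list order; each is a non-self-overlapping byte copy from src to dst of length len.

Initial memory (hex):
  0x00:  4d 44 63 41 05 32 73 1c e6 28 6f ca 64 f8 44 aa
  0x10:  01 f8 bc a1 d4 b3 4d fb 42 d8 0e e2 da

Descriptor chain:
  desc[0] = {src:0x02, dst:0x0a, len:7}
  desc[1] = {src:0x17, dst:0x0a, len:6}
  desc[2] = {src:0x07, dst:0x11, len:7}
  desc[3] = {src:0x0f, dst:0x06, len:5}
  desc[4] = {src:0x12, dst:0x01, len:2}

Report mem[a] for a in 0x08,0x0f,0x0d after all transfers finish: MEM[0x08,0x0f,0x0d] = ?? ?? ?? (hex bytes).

MEM[0x08,0x0f,0x0d] = 1c da 0e

[0] 0x02->0x0a len=7 : 63 41 05 32 73 1c e6
[1] 0x17->0x0a len=6 : fb 42 d8 0e e2 da
[2] 0x07->0x11 len=7 : 1c e6 28 fb 42 d8 0e
[3] 0x0f->0x06 len=5 : da e6 1c e6 28
[4] 0x12->0x01 len=2 : e6 28
query mem[0x08]=0x1c, mem[0x0f]=0xda, mem[0x0d]=0x0e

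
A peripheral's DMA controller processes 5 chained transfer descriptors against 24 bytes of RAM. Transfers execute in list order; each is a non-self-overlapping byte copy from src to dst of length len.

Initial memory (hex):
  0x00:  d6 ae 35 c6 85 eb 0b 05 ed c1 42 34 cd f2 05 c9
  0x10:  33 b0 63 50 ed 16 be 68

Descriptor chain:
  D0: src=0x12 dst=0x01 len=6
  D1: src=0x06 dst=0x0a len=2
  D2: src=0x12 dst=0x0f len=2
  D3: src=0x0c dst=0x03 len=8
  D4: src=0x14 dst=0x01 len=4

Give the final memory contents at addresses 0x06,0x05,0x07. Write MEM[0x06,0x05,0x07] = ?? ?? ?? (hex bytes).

MEM[0x06,0x05,0x07] = 63 05 50

[0] 0x12->0x01 len=6 : 63 50 ed 16 be 68
[1] 0x06->0x0a len=2 : 68 05
[2] 0x12->0x0f len=2 : 63 50
[3] 0x0c->0x03 len=8 : cd f2 05 63 50 b0 63 50
[4] 0x14->0x01 len=4 : ed 16 be 68
query mem[0x06]=0x63, mem[0x05]=0x05, mem[0x07]=0x50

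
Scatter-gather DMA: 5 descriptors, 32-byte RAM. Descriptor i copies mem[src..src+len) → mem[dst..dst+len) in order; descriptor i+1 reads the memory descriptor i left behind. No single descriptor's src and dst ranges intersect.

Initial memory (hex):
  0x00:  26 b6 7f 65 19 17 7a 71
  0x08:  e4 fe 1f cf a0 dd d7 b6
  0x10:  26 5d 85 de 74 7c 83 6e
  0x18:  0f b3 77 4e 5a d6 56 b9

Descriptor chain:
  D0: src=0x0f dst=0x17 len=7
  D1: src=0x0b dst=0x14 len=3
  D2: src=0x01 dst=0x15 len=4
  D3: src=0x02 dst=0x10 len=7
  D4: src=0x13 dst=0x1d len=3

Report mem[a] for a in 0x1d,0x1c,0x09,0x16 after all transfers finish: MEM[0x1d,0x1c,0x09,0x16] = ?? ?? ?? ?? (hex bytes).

#0 dst[0x17+7] := {0xb6,0x26,0x5d,0x85,0xde,0x74,0x7c}
#1 dst[0x14+3] := {0xcf,0xa0,0xdd}
#2 dst[0x15+4] := {0xb6,0x7f,0x65,0x19}
#3 dst[0x10+7] := {0x7f,0x65,0x19,0x17,0x7a,0x71,0xe4}
#4 dst[0x1d+3] := {0x17,0x7a,0x71}
query mem[0x1d]=0x17, mem[0x1c]=0x74, mem[0x09]=0xfe, mem[0x16]=0xe4

MEM[0x1d,0x1c,0x09,0x16] = 17 74 fe e4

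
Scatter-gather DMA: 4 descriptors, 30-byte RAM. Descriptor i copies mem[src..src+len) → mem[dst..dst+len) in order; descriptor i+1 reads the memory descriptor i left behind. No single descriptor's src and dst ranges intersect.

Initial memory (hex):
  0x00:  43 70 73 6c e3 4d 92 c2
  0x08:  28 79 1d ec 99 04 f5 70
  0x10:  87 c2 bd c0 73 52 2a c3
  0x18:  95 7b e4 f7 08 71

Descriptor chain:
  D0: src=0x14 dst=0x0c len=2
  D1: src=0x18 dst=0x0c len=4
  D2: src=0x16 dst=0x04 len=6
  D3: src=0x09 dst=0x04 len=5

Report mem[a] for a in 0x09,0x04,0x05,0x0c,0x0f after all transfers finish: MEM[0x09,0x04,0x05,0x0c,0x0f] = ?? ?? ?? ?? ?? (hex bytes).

MEM[0x09,0x04,0x05,0x0c,0x0f] = f7 f7 1d 95 f7

D0: mem[0x0c..0x0d] <- [73 52]
D1: mem[0x0c..0x0f] <- [95 7b e4 f7]
D2: mem[0x04..0x09] <- [2a c3 95 7b e4 f7]
D3: mem[0x04..0x08] <- [f7 1d ec 95 7b]
query mem[0x09]=0xf7, mem[0x04]=0xf7, mem[0x05]=0x1d, mem[0x0c]=0x95, mem[0x0f]=0xf7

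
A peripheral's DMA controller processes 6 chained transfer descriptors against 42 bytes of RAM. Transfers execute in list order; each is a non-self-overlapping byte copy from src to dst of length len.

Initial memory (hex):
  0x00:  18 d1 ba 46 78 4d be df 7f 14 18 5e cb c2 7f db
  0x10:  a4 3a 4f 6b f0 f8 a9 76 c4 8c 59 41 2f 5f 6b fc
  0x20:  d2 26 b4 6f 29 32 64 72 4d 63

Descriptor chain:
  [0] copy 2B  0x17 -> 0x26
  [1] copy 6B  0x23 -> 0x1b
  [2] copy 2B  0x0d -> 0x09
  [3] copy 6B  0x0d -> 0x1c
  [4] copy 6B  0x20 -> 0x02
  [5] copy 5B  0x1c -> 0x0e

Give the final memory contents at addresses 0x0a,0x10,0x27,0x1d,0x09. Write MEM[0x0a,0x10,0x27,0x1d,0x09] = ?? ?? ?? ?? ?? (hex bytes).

#0 dst[0x26+2] := {0x76,0xc4}
#1 dst[0x1b+6] := {0x6f,0x29,0x32,0x76,0xc4,0x4d}
#2 dst[0x09+2] := {0xc2,0x7f}
#3 dst[0x1c+6] := {0xc2,0x7f,0xdb,0xa4,0x3a,0x4f}
#4 dst[0x02+6] := {0x3a,0x4f,0xb4,0x6f,0x29,0x32}
#5 dst[0x0e+5] := {0xc2,0x7f,0xdb,0xa4,0x3a}
query mem[0x0a]=0x7f, mem[0x10]=0xdb, mem[0x27]=0xc4, mem[0x1d]=0x7f, mem[0x09]=0xc2

MEM[0x0a,0x10,0x27,0x1d,0x09] = 7f db c4 7f c2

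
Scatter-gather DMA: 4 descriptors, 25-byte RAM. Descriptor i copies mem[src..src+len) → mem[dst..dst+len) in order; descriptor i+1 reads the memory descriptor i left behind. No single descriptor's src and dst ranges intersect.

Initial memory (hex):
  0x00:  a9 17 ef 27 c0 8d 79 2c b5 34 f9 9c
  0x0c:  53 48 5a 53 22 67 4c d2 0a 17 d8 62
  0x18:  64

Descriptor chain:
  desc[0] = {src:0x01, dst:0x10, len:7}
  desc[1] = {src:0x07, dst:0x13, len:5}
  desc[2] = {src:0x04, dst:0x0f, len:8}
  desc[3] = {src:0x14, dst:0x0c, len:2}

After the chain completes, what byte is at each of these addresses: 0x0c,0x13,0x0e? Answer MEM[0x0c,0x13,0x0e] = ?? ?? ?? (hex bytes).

#0 dst[0x10+7] := {0x17,0xef,0x27,0xc0,0x8d,0x79,0x2c}
#1 dst[0x13+5] := {0x2c,0xb5,0x34,0xf9,0x9c}
#2 dst[0x0f+8] := {0xc0,0x8d,0x79,0x2c,0xb5,0x34,0xf9,0x9c}
#3 dst[0x0c+2] := {0x34,0xf9}
query mem[0x0c]=0x34, mem[0x13]=0xb5, mem[0x0e]=0x5a

MEM[0x0c,0x13,0x0e] = 34 b5 5a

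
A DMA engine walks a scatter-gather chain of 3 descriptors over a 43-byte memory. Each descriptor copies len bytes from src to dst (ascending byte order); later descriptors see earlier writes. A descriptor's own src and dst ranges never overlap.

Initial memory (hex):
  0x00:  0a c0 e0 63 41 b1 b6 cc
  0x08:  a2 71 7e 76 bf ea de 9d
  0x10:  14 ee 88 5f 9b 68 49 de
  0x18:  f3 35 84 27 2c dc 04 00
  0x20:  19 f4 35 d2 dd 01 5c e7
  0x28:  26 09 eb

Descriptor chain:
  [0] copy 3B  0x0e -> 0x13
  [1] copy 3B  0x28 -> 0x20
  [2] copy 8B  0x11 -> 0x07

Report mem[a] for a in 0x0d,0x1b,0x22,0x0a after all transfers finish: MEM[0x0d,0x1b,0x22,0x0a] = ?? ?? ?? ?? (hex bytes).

  after D0: wrote 3B at 0x13 = de9d14
  after D1: wrote 3B at 0x20 = 2609eb
  after D2: wrote 8B at 0x07 = ee88de9d1449def3
query mem[0x0d]=0xde, mem[0x1b]=0x27, mem[0x22]=0xeb, mem[0x0a]=0x9d

MEM[0x0d,0x1b,0x22,0x0a] = de 27 eb 9d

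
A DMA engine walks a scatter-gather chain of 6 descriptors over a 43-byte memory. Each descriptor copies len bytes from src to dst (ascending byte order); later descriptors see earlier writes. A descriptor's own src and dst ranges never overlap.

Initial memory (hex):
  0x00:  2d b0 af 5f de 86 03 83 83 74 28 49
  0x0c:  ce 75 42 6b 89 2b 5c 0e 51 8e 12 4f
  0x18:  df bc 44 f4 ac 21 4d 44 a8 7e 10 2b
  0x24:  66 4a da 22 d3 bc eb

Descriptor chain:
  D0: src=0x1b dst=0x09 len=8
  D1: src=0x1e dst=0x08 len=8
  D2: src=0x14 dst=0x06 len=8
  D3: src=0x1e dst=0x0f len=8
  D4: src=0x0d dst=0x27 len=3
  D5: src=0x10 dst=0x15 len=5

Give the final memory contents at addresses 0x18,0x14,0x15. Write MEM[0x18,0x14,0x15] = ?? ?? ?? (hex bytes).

#0 dst[0x09+8] := {0xf4,0xac,0x21,0x4d,0x44,0xa8,0x7e,0x10}
#1 dst[0x08+8] := {0x4d,0x44,0xa8,0x7e,0x10,0x2b,0x66,0x4a}
#2 dst[0x06+8] := {0x51,0x8e,0x12,0x4f,0xdf,0xbc,0x44,0xf4}
#3 dst[0x0f+8] := {0x4d,0x44,0xa8,0x7e,0x10,0x2b,0x66,0x4a}
#4 dst[0x27+3] := {0xf4,0x66,0x4d}
#5 dst[0x15+5] := {0x44,0xa8,0x7e,0x10,0x2b}
query mem[0x18]=0x10, mem[0x14]=0x2b, mem[0x15]=0x44

MEM[0x18,0x14,0x15] = 10 2b 44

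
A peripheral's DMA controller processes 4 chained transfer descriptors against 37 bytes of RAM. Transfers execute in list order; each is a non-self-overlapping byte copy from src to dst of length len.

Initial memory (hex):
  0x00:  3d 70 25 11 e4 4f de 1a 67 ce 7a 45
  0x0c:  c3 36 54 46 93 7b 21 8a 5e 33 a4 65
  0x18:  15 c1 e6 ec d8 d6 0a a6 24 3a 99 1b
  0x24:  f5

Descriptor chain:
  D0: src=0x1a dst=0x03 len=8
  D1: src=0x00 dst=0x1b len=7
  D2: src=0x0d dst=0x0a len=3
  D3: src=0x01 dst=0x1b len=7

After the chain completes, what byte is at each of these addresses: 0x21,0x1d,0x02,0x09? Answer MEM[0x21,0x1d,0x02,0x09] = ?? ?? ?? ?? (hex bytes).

  after D0: wrote 8B at 0x03 = e6ecd8d60aa6243a
  after D1: wrote 7B at 0x1b = 3d7025e6ecd8d6
  after D2: wrote 3B at 0x0a = 365446
  after D3: wrote 7B at 0x1b = 7025e6ecd8d60a
query mem[0x21]=0x0a, mem[0x1d]=0xe6, mem[0x02]=0x25, mem[0x09]=0x24

MEM[0x21,0x1d,0x02,0x09] = 0a e6 25 24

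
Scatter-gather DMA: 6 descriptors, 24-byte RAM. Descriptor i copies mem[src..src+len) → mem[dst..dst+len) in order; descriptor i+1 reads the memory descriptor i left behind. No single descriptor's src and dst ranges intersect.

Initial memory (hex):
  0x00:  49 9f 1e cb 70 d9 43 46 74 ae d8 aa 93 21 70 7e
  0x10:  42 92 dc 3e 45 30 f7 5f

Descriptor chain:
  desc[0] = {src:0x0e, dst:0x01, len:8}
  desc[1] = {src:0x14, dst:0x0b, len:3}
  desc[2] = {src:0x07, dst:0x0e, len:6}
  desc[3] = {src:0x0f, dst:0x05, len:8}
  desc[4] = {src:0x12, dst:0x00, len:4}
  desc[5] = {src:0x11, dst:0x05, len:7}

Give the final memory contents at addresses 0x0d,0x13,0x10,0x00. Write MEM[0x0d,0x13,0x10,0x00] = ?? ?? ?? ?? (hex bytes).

MEM[0x0d,0x13,0x10,0x00] = f7 30 ae 45

D0: mem[0x01..0x08] <- [70 7e 42 92 dc 3e 45 30]
D1: mem[0x0b..0x0d] <- [45 30 f7]
D2: mem[0x0e..0x13] <- [45 30 ae d8 45 30]
D3: mem[0x05..0x0c] <- [30 ae d8 45 30 45 30 f7]
D4: mem[0x00..0x03] <- [45 30 45 30]
D5: mem[0x05..0x0b] <- [d8 45 30 45 30 f7 5f]
query mem[0x0d]=0xf7, mem[0x13]=0x30, mem[0x10]=0xae, mem[0x00]=0x45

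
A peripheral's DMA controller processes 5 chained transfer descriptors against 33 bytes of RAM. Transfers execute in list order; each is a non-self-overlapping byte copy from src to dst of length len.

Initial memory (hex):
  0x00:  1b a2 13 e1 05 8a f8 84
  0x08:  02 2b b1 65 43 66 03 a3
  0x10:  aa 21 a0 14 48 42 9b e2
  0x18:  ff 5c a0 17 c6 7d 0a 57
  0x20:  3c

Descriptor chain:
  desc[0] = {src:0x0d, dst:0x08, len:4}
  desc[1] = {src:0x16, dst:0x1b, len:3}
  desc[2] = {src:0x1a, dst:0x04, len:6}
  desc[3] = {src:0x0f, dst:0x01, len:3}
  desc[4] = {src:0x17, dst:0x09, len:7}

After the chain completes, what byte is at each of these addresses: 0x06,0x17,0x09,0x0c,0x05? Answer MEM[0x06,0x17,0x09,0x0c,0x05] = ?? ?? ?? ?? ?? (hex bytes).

MEM[0x06,0x17,0x09,0x0c,0x05] = e2 e2 e2 a0 9b

D0: mem[0x08..0x0b] <- [66 03 a3 aa]
D1: mem[0x1b..0x1d] <- [9b e2 ff]
D2: mem[0x04..0x09] <- [a0 9b e2 ff 0a 57]
D3: mem[0x01..0x03] <- [a3 aa 21]
D4: mem[0x09..0x0f] <- [e2 ff 5c a0 9b e2 ff]
query mem[0x06]=0xe2, mem[0x17]=0xe2, mem[0x09]=0xe2, mem[0x0c]=0xa0, mem[0x05]=0x9b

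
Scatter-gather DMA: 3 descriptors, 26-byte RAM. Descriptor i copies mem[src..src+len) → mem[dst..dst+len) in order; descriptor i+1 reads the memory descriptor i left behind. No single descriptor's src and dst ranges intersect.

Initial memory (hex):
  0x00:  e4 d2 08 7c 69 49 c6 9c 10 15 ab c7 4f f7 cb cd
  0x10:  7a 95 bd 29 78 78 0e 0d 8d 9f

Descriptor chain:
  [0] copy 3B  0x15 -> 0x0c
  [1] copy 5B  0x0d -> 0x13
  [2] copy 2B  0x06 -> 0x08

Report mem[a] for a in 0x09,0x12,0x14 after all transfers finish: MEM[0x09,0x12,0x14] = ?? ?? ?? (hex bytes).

MEM[0x09,0x12,0x14] = 9c bd 0d

#0 dst[0x0c+3] := {0x78,0x0e,0x0d}
#1 dst[0x13+5] := {0x0e,0x0d,0xcd,0x7a,0x95}
#2 dst[0x08+2] := {0xc6,0x9c}
query mem[0x09]=0x9c, mem[0x12]=0xbd, mem[0x14]=0x0d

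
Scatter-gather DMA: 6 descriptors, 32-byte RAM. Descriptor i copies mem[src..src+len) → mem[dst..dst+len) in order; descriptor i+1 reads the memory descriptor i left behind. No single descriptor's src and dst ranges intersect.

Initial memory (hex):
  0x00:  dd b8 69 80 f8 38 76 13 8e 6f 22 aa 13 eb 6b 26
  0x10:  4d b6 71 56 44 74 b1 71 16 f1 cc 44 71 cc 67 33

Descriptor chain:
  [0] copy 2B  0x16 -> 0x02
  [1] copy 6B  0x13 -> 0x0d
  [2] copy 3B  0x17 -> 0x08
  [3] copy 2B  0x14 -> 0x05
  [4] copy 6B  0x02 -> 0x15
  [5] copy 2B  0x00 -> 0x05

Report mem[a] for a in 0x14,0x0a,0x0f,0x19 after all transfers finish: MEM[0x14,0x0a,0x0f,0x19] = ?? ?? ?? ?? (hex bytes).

[0] 0x16->0x02 len=2 : b1 71
[1] 0x13->0x0d len=6 : 56 44 74 b1 71 16
[2] 0x17->0x08 len=3 : 71 16 f1
[3] 0x14->0x05 len=2 : 44 74
[4] 0x02->0x15 len=6 : b1 71 f8 44 74 13
[5] 0x00->0x05 len=2 : dd b8
query mem[0x14]=0x44, mem[0x0a]=0xf1, mem[0x0f]=0x74, mem[0x19]=0x74

MEM[0x14,0x0a,0x0f,0x19] = 44 f1 74 74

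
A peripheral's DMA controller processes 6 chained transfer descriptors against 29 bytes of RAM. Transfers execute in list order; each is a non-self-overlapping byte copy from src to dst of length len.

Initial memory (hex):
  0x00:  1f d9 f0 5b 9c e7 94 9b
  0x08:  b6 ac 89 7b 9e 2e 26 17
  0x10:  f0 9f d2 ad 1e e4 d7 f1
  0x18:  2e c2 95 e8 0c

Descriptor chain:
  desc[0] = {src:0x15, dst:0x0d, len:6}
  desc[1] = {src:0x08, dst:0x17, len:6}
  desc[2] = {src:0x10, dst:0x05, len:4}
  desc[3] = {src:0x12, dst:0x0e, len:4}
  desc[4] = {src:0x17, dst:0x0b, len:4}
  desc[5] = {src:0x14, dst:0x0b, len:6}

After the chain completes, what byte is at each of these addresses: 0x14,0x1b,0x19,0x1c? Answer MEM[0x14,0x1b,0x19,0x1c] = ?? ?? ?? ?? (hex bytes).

D0: mem[0x0d..0x12] <- [e4 d7 f1 2e c2 95]
D1: mem[0x17..0x1c] <- [b6 ac 89 7b 9e e4]
D2: mem[0x05..0x08] <- [2e c2 95 ad]
D3: mem[0x0e..0x11] <- [95 ad 1e e4]
D4: mem[0x0b..0x0e] <- [b6 ac 89 7b]
D5: mem[0x0b..0x10] <- [1e e4 d7 b6 ac 89]
query mem[0x14]=0x1e, mem[0x1b]=0x9e, mem[0x19]=0x89, mem[0x1c]=0xe4

MEM[0x14,0x1b,0x19,0x1c] = 1e 9e 89 e4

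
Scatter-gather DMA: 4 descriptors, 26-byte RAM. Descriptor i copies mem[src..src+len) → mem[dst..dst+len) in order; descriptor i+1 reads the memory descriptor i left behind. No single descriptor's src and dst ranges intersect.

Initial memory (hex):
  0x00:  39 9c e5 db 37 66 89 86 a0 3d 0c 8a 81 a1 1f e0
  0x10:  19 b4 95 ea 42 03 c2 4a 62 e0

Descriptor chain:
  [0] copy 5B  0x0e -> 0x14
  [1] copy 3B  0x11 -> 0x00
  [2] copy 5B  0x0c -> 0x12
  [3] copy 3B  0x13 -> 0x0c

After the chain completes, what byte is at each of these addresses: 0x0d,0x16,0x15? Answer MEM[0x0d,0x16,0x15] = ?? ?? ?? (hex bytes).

D0: mem[0x14..0x18] <- [1f e0 19 b4 95]
D1: mem[0x00..0x02] <- [b4 95 ea]
D2: mem[0x12..0x16] <- [81 a1 1f e0 19]
D3: mem[0x0c..0x0e] <- [a1 1f e0]
query mem[0x0d]=0x1f, mem[0x16]=0x19, mem[0x15]=0xe0

MEM[0x0d,0x16,0x15] = 1f 19 e0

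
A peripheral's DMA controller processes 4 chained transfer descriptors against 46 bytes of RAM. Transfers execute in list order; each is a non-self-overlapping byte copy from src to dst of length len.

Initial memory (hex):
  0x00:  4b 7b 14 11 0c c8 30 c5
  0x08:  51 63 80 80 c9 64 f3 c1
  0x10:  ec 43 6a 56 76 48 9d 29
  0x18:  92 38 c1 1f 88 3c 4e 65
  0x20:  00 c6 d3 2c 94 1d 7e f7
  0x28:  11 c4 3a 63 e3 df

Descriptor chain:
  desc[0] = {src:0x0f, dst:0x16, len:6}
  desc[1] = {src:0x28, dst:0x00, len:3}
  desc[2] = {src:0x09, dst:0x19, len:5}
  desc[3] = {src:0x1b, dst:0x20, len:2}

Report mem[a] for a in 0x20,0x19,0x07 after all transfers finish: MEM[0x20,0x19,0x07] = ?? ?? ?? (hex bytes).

MEM[0x20,0x19,0x07] = 80 63 c5

D0: mem[0x16..0x1b] <- [c1 ec 43 6a 56 76]
D1: mem[0x00..0x02] <- [11 c4 3a]
D2: mem[0x19..0x1d] <- [63 80 80 c9 64]
D3: mem[0x20..0x21] <- [80 c9]
query mem[0x20]=0x80, mem[0x19]=0x63, mem[0x07]=0xc5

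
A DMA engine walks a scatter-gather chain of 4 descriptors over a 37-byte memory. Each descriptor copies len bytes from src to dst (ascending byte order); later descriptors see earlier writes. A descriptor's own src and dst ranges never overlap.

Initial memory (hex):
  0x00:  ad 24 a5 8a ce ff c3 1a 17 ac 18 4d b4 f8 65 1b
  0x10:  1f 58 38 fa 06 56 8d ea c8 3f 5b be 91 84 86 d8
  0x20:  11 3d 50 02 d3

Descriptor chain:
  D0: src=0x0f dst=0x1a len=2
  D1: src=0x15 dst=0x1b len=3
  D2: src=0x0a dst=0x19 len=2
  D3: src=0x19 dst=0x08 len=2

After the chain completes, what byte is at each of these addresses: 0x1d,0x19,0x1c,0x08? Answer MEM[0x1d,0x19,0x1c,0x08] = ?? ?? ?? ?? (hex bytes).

[0] 0x0f->0x1a len=2 : 1b 1f
[1] 0x15->0x1b len=3 : 56 8d ea
[2] 0x0a->0x19 len=2 : 18 4d
[3] 0x19->0x08 len=2 : 18 4d
query mem[0x1d]=0xea, mem[0x19]=0x18, mem[0x1c]=0x8d, mem[0x08]=0x18

MEM[0x1d,0x19,0x1c,0x08] = ea 18 8d 18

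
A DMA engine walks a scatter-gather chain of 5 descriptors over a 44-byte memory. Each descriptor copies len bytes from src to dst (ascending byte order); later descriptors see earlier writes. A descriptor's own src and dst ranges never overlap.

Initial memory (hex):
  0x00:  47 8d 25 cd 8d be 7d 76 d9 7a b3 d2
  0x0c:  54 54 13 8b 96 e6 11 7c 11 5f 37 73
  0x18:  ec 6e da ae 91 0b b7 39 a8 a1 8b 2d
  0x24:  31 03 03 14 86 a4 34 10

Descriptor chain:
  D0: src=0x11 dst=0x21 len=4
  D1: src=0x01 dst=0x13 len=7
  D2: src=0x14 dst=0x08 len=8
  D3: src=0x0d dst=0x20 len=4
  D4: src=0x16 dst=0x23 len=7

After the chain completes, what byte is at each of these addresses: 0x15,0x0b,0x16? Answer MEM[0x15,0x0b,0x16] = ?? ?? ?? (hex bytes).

MEM[0x15,0x0b,0x16] = cd be 8d

[0] 0x11->0x21 len=4 : e6 11 7c 11
[1] 0x01->0x13 len=7 : 8d 25 cd 8d be 7d 76
[2] 0x14->0x08 len=8 : 25 cd 8d be 7d 76 da ae
[3] 0x0d->0x20 len=4 : 76 da ae 96
[4] 0x16->0x23 len=7 : 8d be 7d 76 da ae 91
query mem[0x15]=0xcd, mem[0x0b]=0xbe, mem[0x16]=0x8d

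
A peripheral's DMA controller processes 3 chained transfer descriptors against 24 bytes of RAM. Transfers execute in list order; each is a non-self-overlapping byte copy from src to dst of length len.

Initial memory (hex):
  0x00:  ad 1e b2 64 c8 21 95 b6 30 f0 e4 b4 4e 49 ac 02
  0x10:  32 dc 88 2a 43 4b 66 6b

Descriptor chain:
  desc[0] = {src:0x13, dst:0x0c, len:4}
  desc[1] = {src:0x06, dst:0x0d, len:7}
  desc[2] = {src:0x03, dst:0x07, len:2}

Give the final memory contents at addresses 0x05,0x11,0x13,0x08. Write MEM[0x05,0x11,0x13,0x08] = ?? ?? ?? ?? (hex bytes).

MEM[0x05,0x11,0x13,0x08] = 21 e4 2a c8

#0 dst[0x0c+4] := {0x2a,0x43,0x4b,0x66}
#1 dst[0x0d+7] := {0x95,0xb6,0x30,0xf0,0xe4,0xb4,0x2a}
#2 dst[0x07+2] := {0x64,0xc8}
query mem[0x05]=0x21, mem[0x11]=0xe4, mem[0x13]=0x2a, mem[0x08]=0xc8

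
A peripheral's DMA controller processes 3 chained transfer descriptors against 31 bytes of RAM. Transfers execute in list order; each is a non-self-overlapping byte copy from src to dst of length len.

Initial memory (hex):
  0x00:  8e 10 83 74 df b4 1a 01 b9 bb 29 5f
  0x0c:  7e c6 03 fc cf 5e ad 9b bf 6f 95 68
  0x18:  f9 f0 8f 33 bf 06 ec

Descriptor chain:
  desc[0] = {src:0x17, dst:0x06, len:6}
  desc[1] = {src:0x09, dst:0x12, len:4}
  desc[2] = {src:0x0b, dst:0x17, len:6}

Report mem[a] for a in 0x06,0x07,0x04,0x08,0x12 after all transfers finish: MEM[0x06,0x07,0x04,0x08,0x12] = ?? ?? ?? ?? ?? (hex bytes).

MEM[0x06,0x07,0x04,0x08,0x12] = 68 f9 df f0 8f

#0 dst[0x06+6] := {0x68,0xf9,0xf0,0x8f,0x33,0xbf}
#1 dst[0x12+4] := {0x8f,0x33,0xbf,0x7e}
#2 dst[0x17+6] := {0xbf,0x7e,0xc6,0x03,0xfc,0xcf}
query mem[0x06]=0x68, mem[0x07]=0xf9, mem[0x04]=0xdf, mem[0x08]=0xf0, mem[0x12]=0x8f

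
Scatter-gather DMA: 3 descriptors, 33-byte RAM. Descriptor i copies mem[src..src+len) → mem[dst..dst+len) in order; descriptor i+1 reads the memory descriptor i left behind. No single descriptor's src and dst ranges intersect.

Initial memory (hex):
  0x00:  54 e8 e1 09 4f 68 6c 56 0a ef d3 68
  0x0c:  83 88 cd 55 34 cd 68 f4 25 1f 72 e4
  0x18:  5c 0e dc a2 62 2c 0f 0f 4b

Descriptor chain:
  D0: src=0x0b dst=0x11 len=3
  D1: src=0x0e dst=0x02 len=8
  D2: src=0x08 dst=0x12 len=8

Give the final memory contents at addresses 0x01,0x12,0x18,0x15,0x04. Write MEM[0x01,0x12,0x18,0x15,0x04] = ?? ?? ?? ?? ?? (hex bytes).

MEM[0x01,0x12,0x18,0x15,0x04] = e8 25 cd 68 34

D0: mem[0x11..0x13] <- [68 83 88]
D1: mem[0x02..0x09] <- [cd 55 34 68 83 88 25 1f]
D2: mem[0x12..0x19] <- [25 1f d3 68 83 88 cd 55]
query mem[0x01]=0xe8, mem[0x12]=0x25, mem[0x18]=0xcd, mem[0x15]=0x68, mem[0x04]=0x34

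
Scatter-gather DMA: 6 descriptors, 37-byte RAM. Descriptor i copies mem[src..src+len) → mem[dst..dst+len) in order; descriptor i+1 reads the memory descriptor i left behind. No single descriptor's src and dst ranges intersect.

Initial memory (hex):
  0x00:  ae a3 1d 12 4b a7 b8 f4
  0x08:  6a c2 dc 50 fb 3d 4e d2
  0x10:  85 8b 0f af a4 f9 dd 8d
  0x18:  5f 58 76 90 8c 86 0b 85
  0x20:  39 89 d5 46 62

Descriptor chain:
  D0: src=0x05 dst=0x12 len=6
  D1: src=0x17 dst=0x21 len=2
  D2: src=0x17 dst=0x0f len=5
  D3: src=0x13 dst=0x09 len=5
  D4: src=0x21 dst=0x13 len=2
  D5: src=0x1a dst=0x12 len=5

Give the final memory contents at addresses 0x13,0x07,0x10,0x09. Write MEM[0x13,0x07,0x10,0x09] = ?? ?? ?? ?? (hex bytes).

MEM[0x13,0x07,0x10,0x09] = 90 f4 5f 90

[0] 0x05->0x12 len=6 : a7 b8 f4 6a c2 dc
[1] 0x17->0x21 len=2 : dc 5f
[2] 0x17->0x0f len=5 : dc 5f 58 76 90
[3] 0x13->0x09 len=5 : 90 f4 6a c2 dc
[4] 0x21->0x13 len=2 : dc 5f
[5] 0x1a->0x12 len=5 : 76 90 8c 86 0b
query mem[0x13]=0x90, mem[0x07]=0xf4, mem[0x10]=0x5f, mem[0x09]=0x90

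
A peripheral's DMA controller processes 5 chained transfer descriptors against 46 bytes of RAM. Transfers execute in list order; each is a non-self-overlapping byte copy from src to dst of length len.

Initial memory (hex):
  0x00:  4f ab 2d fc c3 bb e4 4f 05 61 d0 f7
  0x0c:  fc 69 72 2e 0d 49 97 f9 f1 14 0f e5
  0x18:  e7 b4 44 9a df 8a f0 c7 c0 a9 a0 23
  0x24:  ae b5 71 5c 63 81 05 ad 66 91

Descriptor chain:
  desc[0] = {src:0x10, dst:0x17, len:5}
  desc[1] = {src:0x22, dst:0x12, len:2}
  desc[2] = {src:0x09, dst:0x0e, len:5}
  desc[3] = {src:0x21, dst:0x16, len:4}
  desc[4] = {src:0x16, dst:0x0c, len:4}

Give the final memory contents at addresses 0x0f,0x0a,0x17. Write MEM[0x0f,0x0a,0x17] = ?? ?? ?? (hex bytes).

MEM[0x0f,0x0a,0x17] = ae d0 a0

[0] 0x10->0x17 len=5 : 0d 49 97 f9 f1
[1] 0x22->0x12 len=2 : a0 23
[2] 0x09->0x0e len=5 : 61 d0 f7 fc 69
[3] 0x21->0x16 len=4 : a9 a0 23 ae
[4] 0x16->0x0c len=4 : a9 a0 23 ae
query mem[0x0f]=0xae, mem[0x0a]=0xd0, mem[0x17]=0xa0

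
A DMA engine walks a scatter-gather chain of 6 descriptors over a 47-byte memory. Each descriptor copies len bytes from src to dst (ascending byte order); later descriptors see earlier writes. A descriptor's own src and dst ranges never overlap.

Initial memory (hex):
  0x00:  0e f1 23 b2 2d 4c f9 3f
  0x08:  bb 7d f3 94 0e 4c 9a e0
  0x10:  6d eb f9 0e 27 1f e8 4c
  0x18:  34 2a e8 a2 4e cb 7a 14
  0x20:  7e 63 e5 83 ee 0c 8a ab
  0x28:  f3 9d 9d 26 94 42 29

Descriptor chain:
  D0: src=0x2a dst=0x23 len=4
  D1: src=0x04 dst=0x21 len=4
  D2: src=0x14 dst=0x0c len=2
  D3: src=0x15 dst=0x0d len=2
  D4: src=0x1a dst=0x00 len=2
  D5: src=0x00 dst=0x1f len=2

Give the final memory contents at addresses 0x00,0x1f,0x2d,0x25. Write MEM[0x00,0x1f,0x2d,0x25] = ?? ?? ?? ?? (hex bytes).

MEM[0x00,0x1f,0x2d,0x25] = e8 e8 42 94

  after D0: wrote 4B at 0x23 = 9d269442
  after D1: wrote 4B at 0x21 = 2d4cf93f
  after D2: wrote 2B at 0x0c = 271f
  after D3: wrote 2B at 0x0d = 1fe8
  after D4: wrote 2B at 0x00 = e8a2
  after D5: wrote 2B at 0x1f = e8a2
query mem[0x00]=0xe8, mem[0x1f]=0xe8, mem[0x2d]=0x42, mem[0x25]=0x94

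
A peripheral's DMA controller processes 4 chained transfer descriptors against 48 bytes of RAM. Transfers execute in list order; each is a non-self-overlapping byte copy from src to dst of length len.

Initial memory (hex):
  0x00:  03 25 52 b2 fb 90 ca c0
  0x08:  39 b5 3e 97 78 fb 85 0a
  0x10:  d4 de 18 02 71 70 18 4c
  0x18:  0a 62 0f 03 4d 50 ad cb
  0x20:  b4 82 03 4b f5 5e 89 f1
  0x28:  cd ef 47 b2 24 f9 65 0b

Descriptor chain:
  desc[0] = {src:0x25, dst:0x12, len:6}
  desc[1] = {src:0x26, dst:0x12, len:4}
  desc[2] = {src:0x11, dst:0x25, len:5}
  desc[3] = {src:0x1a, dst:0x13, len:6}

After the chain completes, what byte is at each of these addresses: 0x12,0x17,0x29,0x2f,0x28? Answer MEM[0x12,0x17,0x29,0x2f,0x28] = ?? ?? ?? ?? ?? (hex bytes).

MEM[0x12,0x17,0x29,0x2f,0x28] = 89 ad ef 0b cd

D0: mem[0x12..0x17] <- [5e 89 f1 cd ef 47]
D1: mem[0x12..0x15] <- [89 f1 cd ef]
D2: mem[0x25..0x29] <- [de 89 f1 cd ef]
D3: mem[0x13..0x18] <- [0f 03 4d 50 ad cb]
query mem[0x12]=0x89, mem[0x17]=0xad, mem[0x29]=0xef, mem[0x2f]=0x0b, mem[0x28]=0xcd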